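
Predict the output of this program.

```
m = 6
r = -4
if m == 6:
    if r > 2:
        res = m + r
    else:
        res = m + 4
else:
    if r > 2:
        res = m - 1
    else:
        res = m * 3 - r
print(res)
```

10

m=6, r=-4
m == 6 is True; r > 2 is False
→ res = m + 4 = 10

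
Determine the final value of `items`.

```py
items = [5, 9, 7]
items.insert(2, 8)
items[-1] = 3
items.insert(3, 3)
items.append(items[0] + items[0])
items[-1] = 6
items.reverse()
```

insert 8 at 2 → [5, 9, 8, 7]
items[-1] = 3 → [5, 9, 8, 3]
insert 3 at 3 → [5, 9, 8, 3, 3]
append items[0]+items[0] = 5+5 = 10 → [5, 9, 8, 3, 3, 10]
items[-1] = 6 → [5, 9, 8, 3, 3, 6]
reverse → [6, 3, 3, 8, 9, 5]

[6, 3, 3, 8, 9, 5]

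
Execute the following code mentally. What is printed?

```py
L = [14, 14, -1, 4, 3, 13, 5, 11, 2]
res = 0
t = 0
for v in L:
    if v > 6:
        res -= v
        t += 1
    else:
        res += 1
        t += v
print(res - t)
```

-64

v=14: >6, res = 0-14 = -14; t=1
v=14: >6, res = (-14)-14 = -28; t=2
v=-1: not >6, res = (-28)+1 = -27; t=1
v=4: not >6, res = (-27)+1 = -26; t=5
v=3: not >6, res = (-26)+1 = -25; t=8
v=13: >6, res = (-25)-13 = -38; t=9
v=5: not >6, res = (-38)+1 = -37; t=14
v=11: >6, res = (-37)-11 = -48; t=15
v=2: not >6, res = (-48)+1 = -47; t=17
res-t = (-47)-17 = -64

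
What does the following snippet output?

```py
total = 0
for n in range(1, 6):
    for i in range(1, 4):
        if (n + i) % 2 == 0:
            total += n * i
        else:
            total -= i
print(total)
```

n=1,i=1: even sum, total = 0+1 = 1
n=1,i=2: odd sum, total = 1-2 = -1
n=1,i=3: even sum, total = (-1)+3 = 2
n=2,i=1: odd sum, total = 2-1 = 1
n=2,i=2: even sum, total = 1+4 = 5
n=2,i=3: odd sum, total = 5-3 = 2
n=3,i=1: even sum, total = 2+3 = 5
n=3,i=2: odd sum, total = 5-2 = 3
n=3,i=3: even sum, total = 3+9 = 12
n=4,i=1: odd sum, total = 12-1 = 11
n=4,i=2: even sum, total = 11+8 = 19
n=4,i=3: odd sum, total = 19-3 = 16
n=5,i=1: even sum, total = 16+5 = 21
n=5,i=2: odd sum, total = 21-2 = 19
n=5,i=3: even sum, total = 19+15 = 34

34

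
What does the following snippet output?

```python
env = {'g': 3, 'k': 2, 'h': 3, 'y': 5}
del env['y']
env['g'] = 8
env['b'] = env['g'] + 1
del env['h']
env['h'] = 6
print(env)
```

del 'y' → {'g': 3, 'k': 2, 'h': 3}
env['g'] = 8 → {'g': 8, 'k': 2, 'h': 3}
env['b'] = env['g']+1 = 9 → {'g': 8, 'k': 2, 'h': 3, 'b': 9}
del 'h' → {'g': 8, 'k': 2, 'b': 9}
env['h'] = 6 → {'g': 8, 'k': 2, 'b': 9, 'h': 6}

{'g': 8, 'k': 2, 'b': 9, 'h': 6}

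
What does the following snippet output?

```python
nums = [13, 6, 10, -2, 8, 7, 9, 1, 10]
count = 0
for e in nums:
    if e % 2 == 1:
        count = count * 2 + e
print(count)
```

e=13: odd, count = 0*2+13 = 13
e=6: not odd
e=10: not odd
e=-2: not odd
e=8: not odd
e=7: odd, count = 13*2+7 = 33
e=9: odd, count = 33*2+9 = 75
e=1: odd, count = 75*2+1 = 151
e=10: not odd

151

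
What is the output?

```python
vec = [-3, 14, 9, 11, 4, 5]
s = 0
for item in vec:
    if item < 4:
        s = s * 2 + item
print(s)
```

-3

item=-3: <4, s = 0*2+(-3) = -3
item=14: not <4
item=9: not <4
item=11: not <4
item=4: not <4
item=5: not <4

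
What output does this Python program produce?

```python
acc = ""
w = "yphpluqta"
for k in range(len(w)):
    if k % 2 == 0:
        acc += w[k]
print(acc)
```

k=0: add 'y' → 'y'
k=1: skip
k=2: add 'h' → 'yh'
k=3: skip
k=4: add 'l' → 'yhl'
k=5: skip
k=6: add 'q' → 'yhlq'
k=7: skip
k=8: add 'a' → 'yhlqa'

yhlqa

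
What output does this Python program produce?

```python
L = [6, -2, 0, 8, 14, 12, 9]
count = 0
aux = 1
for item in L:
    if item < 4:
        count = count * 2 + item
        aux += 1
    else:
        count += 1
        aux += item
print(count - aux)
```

item=6: not <4, count = 0+1 = 1; aux=7
item=-2: <4, count = 1*2+(-2) = 0; aux=8
item=0: <4, count = 0*2+0 = 0; aux=9
item=8: not <4, count = 0+1 = 1; aux=17
item=14: not <4, count = 1+1 = 2; aux=31
item=12: not <4, count = 2+1 = 3; aux=43
item=9: not <4, count = 3+1 = 4; aux=52
count-aux = 4-52 = -48

-48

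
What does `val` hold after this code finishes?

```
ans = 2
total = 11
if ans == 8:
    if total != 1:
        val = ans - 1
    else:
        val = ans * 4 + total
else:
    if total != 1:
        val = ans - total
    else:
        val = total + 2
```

ans=2, total=11
ans == 8 is False; total != 1 is True
→ val = ans - total = -9

-9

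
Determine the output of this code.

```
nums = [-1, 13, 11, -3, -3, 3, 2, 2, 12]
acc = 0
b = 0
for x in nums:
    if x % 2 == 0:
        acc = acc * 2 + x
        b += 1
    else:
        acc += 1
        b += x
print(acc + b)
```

95

x=-1: not even, acc = 0+1 = 1; b=-1
x=13: not even, acc = 1+1 = 2; b=12
x=11: not even, acc = 2+1 = 3; b=23
x=-3: not even, acc = 3+1 = 4; b=20
x=-3: not even, acc = 4+1 = 5; b=17
x=3: not even, acc = 5+1 = 6; b=20
x=2: even, acc = 6*2+2 = 14; b=21
x=2: even, acc = 14*2+2 = 30; b=22
x=12: even, acc = 30*2+12 = 72; b=23
acc+b = 72+23 = 95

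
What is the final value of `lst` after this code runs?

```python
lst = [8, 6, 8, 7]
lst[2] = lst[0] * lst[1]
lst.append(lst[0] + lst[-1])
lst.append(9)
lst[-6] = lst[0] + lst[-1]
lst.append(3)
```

[17, 6, 48, 7, 15, 9, 3]

lst[2] = lst[0]*lst[1] = 8*6 = 48 → [8, 6, 48, 7]
append lst[0]+lst[-1] = 8+7 = 15 → [8, 6, 48, 7, 15]
append 9 → [8, 6, 48, 7, 15, 9]
lst[-6] = lst[0]+lst[-1] = 8+9 = 17 → [17, 6, 48, 7, 15, 9]
append 3 → [17, 6, 48, 7, 15, 9, 3]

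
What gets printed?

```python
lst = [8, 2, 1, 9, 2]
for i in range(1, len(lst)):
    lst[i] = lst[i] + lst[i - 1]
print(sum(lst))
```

i=1: lst[1] = 2+8 = 10 → [8, 10, 1, 9, 2]
i=2: lst[2] = 1+10 = 11 → [8, 10, 11, 9, 2]
i=3: lst[3] = 9+11 = 20 → [8, 10, 11, 20, 2]
i=4: lst[4] = 2+20 = 22 → [8, 10, 11, 20, 22]
sum = 71

71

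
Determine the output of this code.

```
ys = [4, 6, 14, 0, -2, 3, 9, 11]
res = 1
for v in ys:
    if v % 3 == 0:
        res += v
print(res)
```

v=4: not %3==0
v=6: %3==0, res = 1+6 = 7
v=14: not %3==0
v=0: %3==0, res = 7+0 = 7
v=-2: not %3==0
v=3: %3==0, res = 7+3 = 10
v=9: %3==0, res = 10+9 = 19
v=11: not %3==0

19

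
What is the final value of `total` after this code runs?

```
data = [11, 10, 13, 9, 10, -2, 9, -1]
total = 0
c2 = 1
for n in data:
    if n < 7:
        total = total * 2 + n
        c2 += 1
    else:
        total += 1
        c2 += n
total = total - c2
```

-48

n=11: not <7, total = 0+1 = 1; c2=12
n=10: not <7, total = 1+1 = 2; c2=22
n=13: not <7, total = 2+1 = 3; c2=35
n=9: not <7, total = 3+1 = 4; c2=44
n=10: not <7, total = 4+1 = 5; c2=54
n=-2: <7, total = 5*2+(-2) = 8; c2=55
n=9: not <7, total = 8+1 = 9; c2=64
n=-1: <7, total = 9*2+(-1) = 17; c2=65
total-c2 = 17-65 = -48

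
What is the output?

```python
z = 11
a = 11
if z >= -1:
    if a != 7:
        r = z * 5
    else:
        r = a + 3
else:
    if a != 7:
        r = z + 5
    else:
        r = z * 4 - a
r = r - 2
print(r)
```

z=11, a=11
z >= -1 is True; a != 7 is True
→ r = z * 5 = 55
r = 55-2 = 53

53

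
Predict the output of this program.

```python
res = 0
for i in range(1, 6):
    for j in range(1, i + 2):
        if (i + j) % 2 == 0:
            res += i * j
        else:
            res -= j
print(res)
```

53

i=1,j=1: even sum, res = 0+1 = 1
i=1,j=2: odd sum, res = 1-2 = -1
i=2,j=1: odd sum, res = (-1)-1 = -2
i=2,j=2: even sum, res = (-2)+4 = 2
i=2,j=3: odd sum, res = 2-3 = -1
i=3,j=1: even sum, res = (-1)+3 = 2
i=3,j=2: odd sum, res = 2-2 = 0
i=3,j=3: even sum, res = 0+9 = 9
i=3,j=4: odd sum, res = 9-4 = 5
i=4,j=1: odd sum, res = 5-1 = 4
i=4,j=2: even sum, res = 4+8 = 12
i=4,j=3: odd sum, res = 12-3 = 9
i=4,j=4: even sum, res = 9+16 = 25
i=4,j=5: odd sum, res = 25-5 = 20
i=5,j=1: even sum, res = 20+5 = 25
i=5,j=2: odd sum, res = 25-2 = 23
i=5,j=3: even sum, res = 23+15 = 38
i=5,j=4: odd sum, res = 38-4 = 34
i=5,j=5: even sum, res = 34+25 = 59
i=5,j=6: odd sum, res = 59-6 = 53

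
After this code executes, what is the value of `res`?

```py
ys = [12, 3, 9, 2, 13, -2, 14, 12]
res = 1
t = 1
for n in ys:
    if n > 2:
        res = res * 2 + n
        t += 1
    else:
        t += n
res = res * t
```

n=12: >2, res = 1*2+12 = 14; t=2
n=3: >2, res = 14*2+3 = 31; t=3
n=9: >2, res = 31*2+9 = 71; t=4
n=2: not >2; t=6
n=13: >2, res = 71*2+13 = 155; t=7
n=-2: not >2; t=5
n=14: >2, res = 155*2+14 = 324; t=6
n=12: >2, res = 324*2+12 = 660; t=7
res*t = 660*7 = 4620

4620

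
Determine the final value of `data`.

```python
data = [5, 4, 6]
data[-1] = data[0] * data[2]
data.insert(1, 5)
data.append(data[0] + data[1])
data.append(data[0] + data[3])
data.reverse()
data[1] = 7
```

data[-1] = data[0]*data[2] = 5*6 = 30 → [5, 4, 30]
insert 5 at 1 → [5, 5, 4, 30]
append data[0]+data[1] = 5+5 = 10 → [5, 5, 4, 30, 10]
append data[0]+data[3] = 5+30 = 35 → [5, 5, 4, 30, 10, 35]
reverse → [35, 10, 30, 4, 5, 5]
data[1] = 7 → [35, 7, 30, 4, 5, 5]

[35, 7, 30, 4, 5, 5]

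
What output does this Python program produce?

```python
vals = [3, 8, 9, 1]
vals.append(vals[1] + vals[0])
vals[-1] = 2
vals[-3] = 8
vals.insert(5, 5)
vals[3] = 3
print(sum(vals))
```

append vals[1]+vals[0] = 8+3 = 11 → [3, 8, 9, 1, 11]
vals[-1] = 2 → [3, 8, 9, 1, 2]
vals[-3] = 8 → [3, 8, 8, 1, 2]
insert 5 at 5 → [3, 8, 8, 1, 2, 5]
vals[3] = 3 → [3, 8, 8, 3, 2, 5]
sum = 29

29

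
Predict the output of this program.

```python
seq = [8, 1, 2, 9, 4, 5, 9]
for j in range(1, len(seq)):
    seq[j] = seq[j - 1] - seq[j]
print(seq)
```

[8, 7, 5, -4, -8, -13, -22]

j=1: seq[1] = 8-1 = 7 → [8, 7, 2, 9, 4, 5, 9]
j=2: seq[2] = 7-2 = 5 → [8, 7, 5, 9, 4, 5, 9]
j=3: seq[3] = 5-9 = -4 → [8, 7, 5, -4, 4, 5, 9]
j=4: seq[4] = (-4)-4 = -8 → [8, 7, 5, -4, -8, 5, 9]
j=5: seq[5] = (-8)-5 = -13 → [8, 7, 5, -4, -8, -13, 9]
j=6: seq[6] = (-13)-9 = -22 → [8, 7, 5, -4, -8, -13, -22]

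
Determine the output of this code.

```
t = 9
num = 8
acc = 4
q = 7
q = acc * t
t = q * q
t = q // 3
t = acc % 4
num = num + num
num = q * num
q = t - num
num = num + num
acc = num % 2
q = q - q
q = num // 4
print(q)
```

q = 4*9 = 36
t = 36*36 = 1296
t = 36//3 = 12
t = 4%4 = 0
num = 8+8 = 16
num = 36*16 = 576
q = 0-576 = -576
num = 576+576 = 1152
acc = 1152%2 = 0
q = (-576)-(-576) = 0
q = 1152//4 = 288

288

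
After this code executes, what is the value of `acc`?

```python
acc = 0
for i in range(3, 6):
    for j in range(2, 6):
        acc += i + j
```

90

i=3,j=2: acc = 0+5 = 5
i=3,j=3: acc = 5+6 = 11
i=3,j=4: acc = 11+7 = 18
i=3,j=5: acc = 18+8 = 26
i=4,j=2: acc = 26+6 = 32
i=4,j=3: acc = 32+7 = 39
i=4,j=4: acc = 39+8 = 47
i=4,j=5: acc = 47+9 = 56
i=5,j=2: acc = 56+7 = 63
i=5,j=3: acc = 63+8 = 71
i=5,j=4: acc = 71+9 = 80
i=5,j=5: acc = 80+10 = 90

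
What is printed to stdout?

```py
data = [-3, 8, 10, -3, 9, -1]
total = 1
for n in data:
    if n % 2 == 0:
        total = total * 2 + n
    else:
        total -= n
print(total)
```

n=-3: not even, total = 1-(-3) = 4
n=8: even, total = 4*2+8 = 16
n=10: even, total = 16*2+10 = 42
n=-3: not even, total = 42-(-3) = 45
n=9: not even, total = 45-9 = 36
n=-1: not even, total = 36-(-1) = 37

37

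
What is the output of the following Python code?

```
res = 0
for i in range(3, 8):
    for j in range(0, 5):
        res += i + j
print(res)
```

i=3,j=0: res = 0+3 = 3
i=3,j=1: res = 3+4 = 7
i=3,j=2: res = 7+5 = 12
i=3,j=3: res = 12+6 = 18
i=3,j=4: res = 18+7 = 25
i=4,j=0: res = 25+4 = 29
i=4,j=1: res = 29+5 = 34
i=4,j=2: res = 34+6 = 40
i=4,j=3: res = 40+7 = 47
i=4,j=4: res = 47+8 = 55
i=5,j=0: res = 55+5 = 60
i=5,j=1: res = 60+6 = 66
i=5,j=2: res = 66+7 = 73
i=5,j=3: res = 73+8 = 81
i=5,j=4: res = 81+9 = 90
i=6,j=0: res = 90+6 = 96
i=6,j=1: res = 96+7 = 103
i=6,j=2: res = 103+8 = 111
i=6,j=3: res = 111+9 = 120
i=6,j=4: res = 120+10 = 130
i=7,j=0: res = 130+7 = 137
i=7,j=1: res = 137+8 = 145
i=7,j=2: res = 145+9 = 154
i=7,j=3: res = 154+10 = 164
i=7,j=4: res = 164+11 = 175

175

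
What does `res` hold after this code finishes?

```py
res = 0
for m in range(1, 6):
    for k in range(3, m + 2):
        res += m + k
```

80

m=2,k=3: res = 0+5 = 5
m=3,k=3: res = 5+6 = 11
m=3,k=4: res = 11+7 = 18
m=4,k=3: res = 18+7 = 25
m=4,k=4: res = 25+8 = 33
m=4,k=5: res = 33+9 = 42
m=5,k=3: res = 42+8 = 50
m=5,k=4: res = 50+9 = 59
m=5,k=5: res = 59+10 = 69
m=5,k=6: res = 69+11 = 80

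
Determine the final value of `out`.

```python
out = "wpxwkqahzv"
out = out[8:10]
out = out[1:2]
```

slice [8:10] → 'zv'
slice [1:2] → 'v'

'v'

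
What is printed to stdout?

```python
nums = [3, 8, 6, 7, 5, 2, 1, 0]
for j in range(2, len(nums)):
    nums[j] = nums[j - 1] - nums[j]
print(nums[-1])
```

j=2: nums[2] = 8-6 = 2 → [3, 8, 2, 7, 5, 2, 1, 0]
j=3: nums[3] = 2-7 = -5 → [3, 8, 2, -5, 5, 2, 1, 0]
j=4: nums[4] = (-5)-5 = -10 → [3, 8, 2, -5, -10, 2, 1, 0]
j=5: nums[5] = (-10)-2 = -12 → [3, 8, 2, -5, -10, -12, 1, 0]
j=6: nums[6] = (-12)-1 = -13 → [3, 8, 2, -5, -10, -12, -13, 0]
j=7: nums[7] = (-13)-0 = -13 → [3, 8, 2, -5, -10, -12, -13, -13]

-13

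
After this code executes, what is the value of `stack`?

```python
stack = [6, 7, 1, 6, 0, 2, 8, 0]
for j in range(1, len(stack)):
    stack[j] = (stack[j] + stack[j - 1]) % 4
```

j=1: stack[1] = (7+6)%4 = 1 → [6, 1, 1, 6, 0, 2, 8, 0]
j=2: stack[2] = (1+1)%4 = 2 → [6, 1, 2, 6, 0, 2, 8, 0]
j=3: stack[3] = (6+2)%4 = 0 → [6, 1, 2, 0, 0, 2, 8, 0]
j=4: stack[4] = (0+0)%4 = 0 → [6, 1, 2, 0, 0, 2, 8, 0]
j=5: stack[5] = (2+0)%4 = 2 → [6, 1, 2, 0, 0, 2, 8, 0]
j=6: stack[6] = (8+2)%4 = 2 → [6, 1, 2, 0, 0, 2, 2, 0]
j=7: stack[7] = (0+2)%4 = 2 → [6, 1, 2, 0, 0, 2, 2, 2]

[6, 1, 2, 0, 0, 2, 2, 2]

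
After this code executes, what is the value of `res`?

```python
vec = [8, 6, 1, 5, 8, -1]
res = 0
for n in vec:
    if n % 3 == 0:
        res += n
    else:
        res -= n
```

n=8: not %3==0, res = 0-8 = -8
n=6: %3==0, res = (-8)+6 = -2
n=1: not %3==0, res = (-2)-1 = -3
n=5: not %3==0, res = (-3)-5 = -8
n=8: not %3==0, res = (-8)-8 = -16
n=-1: not %3==0, res = (-16)-(-1) = -15

-15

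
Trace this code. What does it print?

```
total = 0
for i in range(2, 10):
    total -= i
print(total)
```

i=2: total = 0-2 = -2
i=3: total = (-2)-3 = -5
i=4: total = (-5)-4 = -9
i=5: total = (-9)-5 = -14
i=6: total = (-14)-6 = -20
i=7: total = (-20)-7 = -27
i=8: total = (-27)-8 = -35
i=9: total = (-35)-9 = -44

-44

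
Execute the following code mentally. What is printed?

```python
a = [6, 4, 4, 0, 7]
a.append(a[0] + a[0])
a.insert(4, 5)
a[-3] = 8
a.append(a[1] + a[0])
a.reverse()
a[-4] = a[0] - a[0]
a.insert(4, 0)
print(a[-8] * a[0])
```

append a[0]+a[0] = 6+6 = 12 → [6, 4, 4, 0, 7, 12]
insert 5 at 4 → [6, 4, 4, 0, 5, 7, 12]
a[-3] = 8 → [6, 4, 4, 0, 8, 7, 12]
append a[1]+a[0] = 4+6 = 10 → [6, 4, 4, 0, 8, 7, 12, 10]
reverse → [10, 12, 7, 8, 0, 4, 4, 6]
a[-4] = a[0]-a[0] = 10-10 = 0 → [10, 12, 7, 8, 0, 4, 4, 6]
insert 0 at 4 → [10, 12, 7, 8, 0, 0, 4, 4, 6]
a[-8]*a[0] = 12*10 = 120

120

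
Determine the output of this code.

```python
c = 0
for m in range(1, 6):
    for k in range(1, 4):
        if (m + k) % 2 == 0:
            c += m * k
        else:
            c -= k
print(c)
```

34

m=1,k=1: even sum, c = 0+1 = 1
m=1,k=2: odd sum, c = 1-2 = -1
m=1,k=3: even sum, c = (-1)+3 = 2
m=2,k=1: odd sum, c = 2-1 = 1
m=2,k=2: even sum, c = 1+4 = 5
m=2,k=3: odd sum, c = 5-3 = 2
m=3,k=1: even sum, c = 2+3 = 5
m=3,k=2: odd sum, c = 5-2 = 3
m=3,k=3: even sum, c = 3+9 = 12
m=4,k=1: odd sum, c = 12-1 = 11
m=4,k=2: even sum, c = 11+8 = 19
m=4,k=3: odd sum, c = 19-3 = 16
m=5,k=1: even sum, c = 16+5 = 21
m=5,k=2: odd sum, c = 21-2 = 19
m=5,k=3: even sum, c = 19+15 = 34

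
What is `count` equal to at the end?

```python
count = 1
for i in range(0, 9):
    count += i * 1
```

i=0: count = 1+0*1 = 1
i=1: count = 1+1*1 = 2
i=2: count = 2+2*1 = 4
i=3: count = 4+3*1 = 7
i=4: count = 7+4*1 = 11
i=5: count = 11+5*1 = 16
i=6: count = 16+6*1 = 22
i=7: count = 22+7*1 = 29
i=8: count = 29+8*1 = 37

37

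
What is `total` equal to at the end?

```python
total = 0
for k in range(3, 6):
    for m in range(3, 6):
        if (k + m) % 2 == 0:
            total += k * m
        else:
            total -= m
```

64

k=3,m=3: even sum, total = 0+9 = 9
k=3,m=4: odd sum, total = 9-4 = 5
k=3,m=5: even sum, total = 5+15 = 20
k=4,m=3: odd sum, total = 20-3 = 17
k=4,m=4: even sum, total = 17+16 = 33
k=4,m=5: odd sum, total = 33-5 = 28
k=5,m=3: even sum, total = 28+15 = 43
k=5,m=4: odd sum, total = 43-4 = 39
k=5,m=5: even sum, total = 39+25 = 64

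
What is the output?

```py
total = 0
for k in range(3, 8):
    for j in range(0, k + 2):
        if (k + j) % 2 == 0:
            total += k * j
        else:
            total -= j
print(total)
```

202

k=3,j=0: odd sum, total = 0-0 = 0
k=3,j=1: even sum, total = 0+3 = 3
k=3,j=2: odd sum, total = 3-2 = 1
k=3,j=3: even sum, total = 1+9 = 10
k=3,j=4: odd sum, total = 10-4 = 6
k=4,j=0: even sum, total = 6+0 = 6
k=4,j=1: odd sum, total = 6-1 = 5
k=4,j=2: even sum, total = 5+8 = 13
k=4,j=3: odd sum, total = 13-3 = 10
k=4,j=4: even sum, total = 10+16 = 26
k=4,j=5: odd sum, total = 26-5 = 21
k=5,j=0: odd sum, total = 21-0 = 21
k=5,j=1: even sum, total = 21+5 = 26
k=5,j=2: odd sum, total = 26-2 = 24
k=5,j=3: even sum, total = 24+15 = 39
k=5,j=4: odd sum, total = 39-4 = 35
k=5,j=5: even sum, total = 35+25 = 60
k=5,j=6: odd sum, total = 60-6 = 54
k=6,j=0: even sum, total = 54+0 = 54
k=6,j=1: odd sum, total = 54-1 = 53
k=6,j=2: even sum, total = 53+12 = 65
k=6,j=3: odd sum, total = 65-3 = 62
k=6,j=4: even sum, total = 62+24 = 86
k=6,j=5: odd sum, total = 86-5 = 81
k=6,j=6: even sum, total = 81+36 = 117
k=6,j=7: odd sum, total = 117-7 = 110
k=7,j=0: odd sum, total = 110-0 = 110
k=7,j=1: even sum, total = 110+7 = 117
k=7,j=2: odd sum, total = 117-2 = 115
k=7,j=3: even sum, total = 115+21 = 136
k=7,j=4: odd sum, total = 136-4 = 132
k=7,j=5: even sum, total = 132+35 = 167
k=7,j=6: odd sum, total = 167-6 = 161
k=7,j=7: even sum, total = 161+49 = 210
k=7,j=8: odd sum, total = 210-8 = 202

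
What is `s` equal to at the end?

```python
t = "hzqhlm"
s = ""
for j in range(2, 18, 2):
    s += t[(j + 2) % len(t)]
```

'lhqlhqlh'

j=2: add t[4]='l' → 'l'
j=4: add t[0]='h' → 'lh'
j=6: add t[2]='q' → 'lhq'
j=8: add t[4]='l' → 'lhql'
j=10: add t[0]='h' → 'lhqlh'
j=12: add t[2]='q' → 'lhqlhq'
j=14: add t[4]='l' → 'lhqlhql'
j=16: add t[0]='h' → 'lhqlhqlh'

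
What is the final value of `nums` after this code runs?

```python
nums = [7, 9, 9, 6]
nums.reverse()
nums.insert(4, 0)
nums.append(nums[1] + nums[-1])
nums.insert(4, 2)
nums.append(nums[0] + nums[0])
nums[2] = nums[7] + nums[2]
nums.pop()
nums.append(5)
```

[6, 9, 21, 7, 2, 0, 9, 5]

reverse → [6, 9, 9, 7]
insert 0 at 4 → [6, 9, 9, 7, 0]
append nums[1]+nums[-1] = 9+0 = 9 → [6, 9, 9, 7, 0, 9]
insert 2 at 4 → [6, 9, 9, 7, 2, 0, 9]
append nums[0]+nums[0] = 6+6 = 12 → [6, 9, 9, 7, 2, 0, 9, 12]
nums[2] = nums[7]+nums[2] = 12+9 = 21 → [6, 9, 21, 7, 2, 0, 9, 12]
pop() removes 12 → [6, 9, 21, 7, 2, 0, 9]
append 5 → [6, 9, 21, 7, 2, 0, 9, 5]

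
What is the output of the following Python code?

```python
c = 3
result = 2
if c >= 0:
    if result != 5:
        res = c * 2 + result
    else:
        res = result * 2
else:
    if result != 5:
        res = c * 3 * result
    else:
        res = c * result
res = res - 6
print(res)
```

2

c=3, result=2
c >= 0 is True; result != 5 is True
→ res = c * 2 + result = 8
res = 8-6 = 2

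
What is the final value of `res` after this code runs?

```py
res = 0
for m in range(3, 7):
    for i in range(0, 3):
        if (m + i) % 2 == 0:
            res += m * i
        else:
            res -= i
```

m=3,i=0: odd sum, res = 0-0 = 0
m=3,i=1: even sum, res = 0+3 = 3
m=3,i=2: odd sum, res = 3-2 = 1
m=4,i=0: even sum, res = 1+0 = 1
m=4,i=1: odd sum, res = 1-1 = 0
m=4,i=2: even sum, res = 0+8 = 8
m=5,i=0: odd sum, res = 8-0 = 8
m=5,i=1: even sum, res = 8+5 = 13
m=5,i=2: odd sum, res = 13-2 = 11
m=6,i=0: even sum, res = 11+0 = 11
m=6,i=1: odd sum, res = 11-1 = 10
m=6,i=2: even sum, res = 10+12 = 22

22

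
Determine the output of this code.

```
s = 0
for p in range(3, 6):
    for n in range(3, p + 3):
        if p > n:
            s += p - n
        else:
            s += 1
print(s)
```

13

p=3,n=3: not 3>3, s = 0+1 = 1
p=3,n=4: not 3>4, s = 1+1 = 2
p=3,n=5: not 3>5, s = 2+1 = 3
p=4,n=3: 4>3, s = 3+1 = 4
p=4,n=4: not 4>4, s = 4+1 = 5
p=4,n=5: not 4>5, s = 5+1 = 6
p=4,n=6: not 4>6, s = 6+1 = 7
p=5,n=3: 5>3, s = 7+2 = 9
p=5,n=4: 5>4, s = 9+1 = 10
p=5,n=5: not 5>5, s = 10+1 = 11
p=5,n=6: not 5>6, s = 11+1 = 12
p=5,n=7: not 5>7, s = 12+1 = 13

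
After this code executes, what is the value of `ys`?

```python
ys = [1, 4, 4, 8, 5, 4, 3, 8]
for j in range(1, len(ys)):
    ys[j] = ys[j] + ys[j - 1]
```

j=1: ys[1] = 4+1 = 5 → [1, 5, 4, 8, 5, 4, 3, 8]
j=2: ys[2] = 4+5 = 9 → [1, 5, 9, 8, 5, 4, 3, 8]
j=3: ys[3] = 8+9 = 17 → [1, 5, 9, 17, 5, 4, 3, 8]
j=4: ys[4] = 5+17 = 22 → [1, 5, 9, 17, 22, 4, 3, 8]
j=5: ys[5] = 4+22 = 26 → [1, 5, 9, 17, 22, 26, 3, 8]
j=6: ys[6] = 3+26 = 29 → [1, 5, 9, 17, 22, 26, 29, 8]
j=7: ys[7] = 8+29 = 37 → [1, 5, 9, 17, 22, 26, 29, 37]

[1, 5, 9, 17, 22, 26, 29, 37]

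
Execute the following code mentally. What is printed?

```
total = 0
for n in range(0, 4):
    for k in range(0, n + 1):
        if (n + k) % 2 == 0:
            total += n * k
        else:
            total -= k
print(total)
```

n=0,k=0: even sum, total = 0+0 = 0
n=1,k=0: odd sum, total = 0-0 = 0
n=1,k=1: even sum, total = 0+1 = 1
n=2,k=0: even sum, total = 1+0 = 1
n=2,k=1: odd sum, total = 1-1 = 0
n=2,k=2: even sum, total = 0+4 = 4
n=3,k=0: odd sum, total = 4-0 = 4
n=3,k=1: even sum, total = 4+3 = 7
n=3,k=2: odd sum, total = 7-2 = 5
n=3,k=3: even sum, total = 5+9 = 14

14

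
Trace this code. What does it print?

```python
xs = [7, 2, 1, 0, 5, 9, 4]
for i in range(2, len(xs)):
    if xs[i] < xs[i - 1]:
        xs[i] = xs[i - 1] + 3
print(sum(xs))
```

64

i=2: 1<2, xs[2] = 2+3 = 5 → [7, 2, 5, 0, 5, 9, 4]
i=3: 0<5, xs[3] = 5+3 = 8 → [7, 2, 5, 8, 5, 9, 4]
i=4: 5<8, xs[4] = 8+3 = 11 → [7, 2, 5, 8, 11, 9, 4]
i=5: 9<11, xs[5] = 11+3 = 14 → [7, 2, 5, 8, 11, 14, 4]
i=6: 4<14, xs[6] = 14+3 = 17 → [7, 2, 5, 8, 11, 14, 17]
sum = 64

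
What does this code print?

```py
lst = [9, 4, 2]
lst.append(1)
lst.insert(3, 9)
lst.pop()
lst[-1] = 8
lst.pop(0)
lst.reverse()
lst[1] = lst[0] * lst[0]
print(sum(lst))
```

append 1 → [9, 4, 2, 1]
insert 9 at 3 → [9, 4, 2, 9, 1]
pop() removes 1 → [9, 4, 2, 9]
lst[-1] = 8 → [9, 4, 2, 8]
pop(0) removes 9 → [4, 2, 8]
reverse → [8, 2, 4]
lst[1] = lst[0]*lst[0] = 8*8 = 64 → [8, 64, 4]
sum = 76

76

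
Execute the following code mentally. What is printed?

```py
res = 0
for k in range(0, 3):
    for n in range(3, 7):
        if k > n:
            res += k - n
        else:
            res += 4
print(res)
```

k=0,n=3: not 0>3, res = 0+4 = 4
k=0,n=4: not 0>4, res = 4+4 = 8
k=0,n=5: not 0>5, res = 8+4 = 12
k=0,n=6: not 0>6, res = 12+4 = 16
k=1,n=3: not 1>3, res = 16+4 = 20
k=1,n=4: not 1>4, res = 20+4 = 24
k=1,n=5: not 1>5, res = 24+4 = 28
k=1,n=6: not 1>6, res = 28+4 = 32
k=2,n=3: not 2>3, res = 32+4 = 36
k=2,n=4: not 2>4, res = 36+4 = 40
k=2,n=5: not 2>5, res = 40+4 = 44
k=2,n=6: not 2>6, res = 44+4 = 48

48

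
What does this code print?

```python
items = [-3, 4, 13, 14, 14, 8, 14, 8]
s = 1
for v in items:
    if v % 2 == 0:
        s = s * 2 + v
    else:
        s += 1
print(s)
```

692

v=-3: not even, s = 1+1 = 2
v=4: even, s = 2*2+4 = 8
v=13: not even, s = 8+1 = 9
v=14: even, s = 9*2+14 = 32
v=14: even, s = 32*2+14 = 78
v=8: even, s = 78*2+8 = 164
v=14: even, s = 164*2+14 = 342
v=8: even, s = 342*2+8 = 692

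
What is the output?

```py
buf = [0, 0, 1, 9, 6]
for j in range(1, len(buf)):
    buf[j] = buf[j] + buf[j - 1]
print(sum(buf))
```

j=1: buf[1] = 0+0 = 0 → [0, 0, 1, 9, 6]
j=2: buf[2] = 1+0 = 1 → [0, 0, 1, 9, 6]
j=3: buf[3] = 9+1 = 10 → [0, 0, 1, 10, 6]
j=4: buf[4] = 6+10 = 16 → [0, 0, 1, 10, 16]
sum = 27

27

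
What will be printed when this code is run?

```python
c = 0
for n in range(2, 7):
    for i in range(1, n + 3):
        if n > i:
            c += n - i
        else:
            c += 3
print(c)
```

80

n=2,i=1: 2>1, c = 0+1 = 1
n=2,i=2: not 2>2, c = 1+3 = 4
n=2,i=3: not 2>3, c = 4+3 = 7
n=2,i=4: not 2>4, c = 7+3 = 10
n=3,i=1: 3>1, c = 10+2 = 12
n=3,i=2: 3>2, c = 12+1 = 13
n=3,i=3: not 3>3, c = 13+3 = 16
n=3,i=4: not 3>4, c = 16+3 = 19
n=3,i=5: not 3>5, c = 19+3 = 22
n=4,i=1: 4>1, c = 22+3 = 25
n=4,i=2: 4>2, c = 25+2 = 27
n=4,i=3: 4>3, c = 27+1 = 28
n=4,i=4: not 4>4, c = 28+3 = 31
n=4,i=5: not 4>5, c = 31+3 = 34
n=4,i=6: not 4>6, c = 34+3 = 37
n=5,i=1: 5>1, c = 37+4 = 41
n=5,i=2: 5>2, c = 41+3 = 44
n=5,i=3: 5>3, c = 44+2 = 46
n=5,i=4: 5>4, c = 46+1 = 47
n=5,i=5: not 5>5, c = 47+3 = 50
n=5,i=6: not 5>6, c = 50+3 = 53
n=5,i=7: not 5>7, c = 53+3 = 56
n=6,i=1: 6>1, c = 56+5 = 61
n=6,i=2: 6>2, c = 61+4 = 65
n=6,i=3: 6>3, c = 65+3 = 68
n=6,i=4: 6>4, c = 68+2 = 70
n=6,i=5: 6>5, c = 70+1 = 71
n=6,i=6: not 6>6, c = 71+3 = 74
n=6,i=7: not 6>7, c = 74+3 = 77
n=6,i=8: not 6>8, c = 77+3 = 80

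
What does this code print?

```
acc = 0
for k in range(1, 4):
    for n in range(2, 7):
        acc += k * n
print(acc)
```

120

k=1,n=2: acc = 0+2 = 2
k=1,n=3: acc = 2+3 = 5
k=1,n=4: acc = 5+4 = 9
k=1,n=5: acc = 9+5 = 14
k=1,n=6: acc = 14+6 = 20
k=2,n=2: acc = 20+4 = 24
k=2,n=3: acc = 24+6 = 30
k=2,n=4: acc = 30+8 = 38
k=2,n=5: acc = 38+10 = 48
k=2,n=6: acc = 48+12 = 60
k=3,n=2: acc = 60+6 = 66
k=3,n=3: acc = 66+9 = 75
k=3,n=4: acc = 75+12 = 87
k=3,n=5: acc = 87+15 = 102
k=3,n=6: acc = 102+18 = 120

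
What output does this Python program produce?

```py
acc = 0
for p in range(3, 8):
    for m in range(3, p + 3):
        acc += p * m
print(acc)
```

p=3,m=3: acc = 0+9 = 9
p=3,m=4: acc = 9+12 = 21
p=3,m=5: acc = 21+15 = 36
p=4,m=3: acc = 36+12 = 48
p=4,m=4: acc = 48+16 = 64
p=4,m=5: acc = 64+20 = 84
p=4,m=6: acc = 84+24 = 108
p=5,m=3: acc = 108+15 = 123
p=5,m=4: acc = 123+20 = 143
p=5,m=5: acc = 143+25 = 168
p=5,m=6: acc = 168+30 = 198
p=5,m=7: acc = 198+35 = 233
p=6,m=3: acc = 233+18 = 251
p=6,m=4: acc = 251+24 = 275
p=6,m=5: acc = 275+30 = 305
p=6,m=6: acc = 305+36 = 341
p=6,m=7: acc = 341+42 = 383
p=6,m=8: acc = 383+48 = 431
p=7,m=3: acc = 431+21 = 452
p=7,m=4: acc = 452+28 = 480
p=7,m=5: acc = 480+35 = 515
p=7,m=6: acc = 515+42 = 557
p=7,m=7: acc = 557+49 = 606
p=7,m=8: acc = 606+56 = 662
p=7,m=9: acc = 662+63 = 725

725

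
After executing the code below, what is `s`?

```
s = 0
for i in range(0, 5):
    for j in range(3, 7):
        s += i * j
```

180

i=0,j=3: s = 0+0 = 0
i=0,j=4: s = 0+0 = 0
i=0,j=5: s = 0+0 = 0
i=0,j=6: s = 0+0 = 0
i=1,j=3: s = 0+3 = 3
i=1,j=4: s = 3+4 = 7
i=1,j=5: s = 7+5 = 12
i=1,j=6: s = 12+6 = 18
i=2,j=3: s = 18+6 = 24
i=2,j=4: s = 24+8 = 32
i=2,j=5: s = 32+10 = 42
i=2,j=6: s = 42+12 = 54
i=3,j=3: s = 54+9 = 63
i=3,j=4: s = 63+12 = 75
i=3,j=5: s = 75+15 = 90
i=3,j=6: s = 90+18 = 108
i=4,j=3: s = 108+12 = 120
i=4,j=4: s = 120+16 = 136
i=4,j=5: s = 136+20 = 156
i=4,j=6: s = 156+24 = 180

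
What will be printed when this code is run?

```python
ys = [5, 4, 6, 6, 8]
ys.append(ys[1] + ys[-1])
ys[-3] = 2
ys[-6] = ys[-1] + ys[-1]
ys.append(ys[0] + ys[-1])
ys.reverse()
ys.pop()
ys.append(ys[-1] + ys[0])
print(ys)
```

[36, 12, 8, 2, 6, 4, 40]

append ys[1]+ys[-1] = 4+8 = 12 → [5, 4, 6, 6, 8, 12]
ys[-3] = 2 → [5, 4, 6, 2, 8, 12]
ys[-6] = ys[-1]+ys[-1] = 12+12 = 24 → [24, 4, 6, 2, 8, 12]
append ys[0]+ys[-1] = 24+12 = 36 → [24, 4, 6, 2, 8, 12, 36]
reverse → [36, 12, 8, 2, 6, 4, 24]
pop() removes 24 → [36, 12, 8, 2, 6, 4]
append ys[-1]+ys[0] = 4+36 = 40 → [36, 12, 8, 2, 6, 4, 40]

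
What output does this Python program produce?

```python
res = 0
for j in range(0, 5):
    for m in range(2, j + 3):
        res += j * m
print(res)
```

145

j=0,m=2: res = 0+0 = 0
j=1,m=2: res = 0+2 = 2
j=1,m=3: res = 2+3 = 5
j=2,m=2: res = 5+4 = 9
j=2,m=3: res = 9+6 = 15
j=2,m=4: res = 15+8 = 23
j=3,m=2: res = 23+6 = 29
j=3,m=3: res = 29+9 = 38
j=3,m=4: res = 38+12 = 50
j=3,m=5: res = 50+15 = 65
j=4,m=2: res = 65+8 = 73
j=4,m=3: res = 73+12 = 85
j=4,m=4: res = 85+16 = 101
j=4,m=5: res = 101+20 = 121
j=4,m=6: res = 121+24 = 145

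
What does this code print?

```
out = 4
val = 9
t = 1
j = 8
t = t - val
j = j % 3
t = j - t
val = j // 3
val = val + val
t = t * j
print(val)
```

t = 1-9 = -8
j = 8%3 = 2
t = 2-(-8) = 10
val = 2//3 = 0
val = 0+0 = 0
t = 10*2 = 20

0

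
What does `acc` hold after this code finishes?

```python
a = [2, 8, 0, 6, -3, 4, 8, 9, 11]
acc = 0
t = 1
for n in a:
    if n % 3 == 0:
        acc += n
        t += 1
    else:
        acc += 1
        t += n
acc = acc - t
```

-21

n=2: not %3==0, acc = 0+1 = 1; t=3
n=8: not %3==0, acc = 1+1 = 2; t=11
n=0: %3==0, acc = 2+0 = 2; t=12
n=6: %3==0, acc = 2+6 = 8; t=13
n=-3: %3==0, acc = 8+(-3) = 5; t=14
n=4: not %3==0, acc = 5+1 = 6; t=18
n=8: not %3==0, acc = 6+1 = 7; t=26
n=9: %3==0, acc = 7+9 = 16; t=27
n=11: not %3==0, acc = 16+1 = 17; t=38
acc-t = 17-38 = -21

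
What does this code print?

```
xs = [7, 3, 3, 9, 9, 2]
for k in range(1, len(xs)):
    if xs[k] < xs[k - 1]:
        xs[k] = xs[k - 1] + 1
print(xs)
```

k=1: 3<7, xs[1] = 7+1 = 8 → [7, 8, 3, 9, 9, 2]
k=2: 3<8, xs[2] = 8+1 = 9 → [7, 8, 9, 9, 9, 2]
k=3: 9>=9, unchanged → [7, 8, 9, 9, 9, 2]
k=4: 9>=9, unchanged → [7, 8, 9, 9, 9, 2]
k=5: 2<9, xs[5] = 9+1 = 10 → [7, 8, 9, 9, 9, 10]

[7, 8, 9, 9, 9, 10]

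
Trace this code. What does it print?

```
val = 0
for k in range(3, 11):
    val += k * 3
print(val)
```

156

k=3: val = 0+3*3 = 9
k=4: val = 9+4*3 = 21
k=5: val = 21+5*3 = 36
k=6: val = 36+6*3 = 54
k=7: val = 54+7*3 = 75
k=8: val = 75+8*3 = 99
k=9: val = 99+9*3 = 126
k=10: val = 126+10*3 = 156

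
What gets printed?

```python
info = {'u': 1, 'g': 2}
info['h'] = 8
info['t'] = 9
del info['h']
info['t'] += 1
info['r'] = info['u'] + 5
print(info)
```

info['h'] = 8 → {'u': 1, 'g': 2, 'h': 8}
info['t'] = 9 → {'u': 1, 'g': 2, 'h': 8, 't': 9}
del 'h' → {'u': 1, 'g': 2, 't': 9}
info['t'] = 9+1 = 10 → {'u': 1, 'g': 2, 't': 10}
info['r'] = info['u']+5 = 6 → {'u': 1, 'g': 2, 't': 10, 'r': 6}

{'u': 1, 'g': 2, 't': 10, 'r': 6}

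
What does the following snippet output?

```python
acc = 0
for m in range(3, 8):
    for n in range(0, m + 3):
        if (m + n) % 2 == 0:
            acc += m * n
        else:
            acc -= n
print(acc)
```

m=3,n=0: odd sum, acc = 0-0 = 0
m=3,n=1: even sum, acc = 0+3 = 3
m=3,n=2: odd sum, acc = 3-2 = 1
m=3,n=3: even sum, acc = 1+9 = 10
m=3,n=4: odd sum, acc = 10-4 = 6
m=3,n=5: even sum, acc = 6+15 = 21
m=4,n=0: even sum, acc = 21+0 = 21
m=4,n=1: odd sum, acc = 21-1 = 20
m=4,n=2: even sum, acc = 20+8 = 28
m=4,n=3: odd sum, acc = 28-3 = 25
m=4,n=4: even sum, acc = 25+16 = 41
m=4,n=5: odd sum, acc = 41-5 = 36
m=4,n=6: even sum, acc = 36+24 = 60
m=5,n=0: odd sum, acc = 60-0 = 60
m=5,n=1: even sum, acc = 60+5 = 65
m=5,n=2: odd sum, acc = 65-2 = 63
m=5,n=3: even sum, acc = 63+15 = 78
m=5,n=4: odd sum, acc = 78-4 = 74
m=5,n=5: even sum, acc = 74+25 = 99
m=5,n=6: odd sum, acc = 99-6 = 93
m=5,n=7: even sum, acc = 93+35 = 128
m=6,n=0: even sum, acc = 128+0 = 128
m=6,n=1: odd sum, acc = 128-1 = 127
m=6,n=2: even sum, acc = 127+12 = 139
m=6,n=3: odd sum, acc = 139-3 = 136
m=6,n=4: even sum, acc = 136+24 = 160
m=6,n=5: odd sum, acc = 160-5 = 155
m=6,n=6: even sum, acc = 155+36 = 191
m=6,n=7: odd sum, acc = 191-7 = 184
m=6,n=8: even sum, acc = 184+48 = 232
m=7,n=0: odd sum, acc = 232-0 = 232
m=7,n=1: even sum, acc = 232+7 = 239
m=7,n=2: odd sum, acc = 239-2 = 237
m=7,n=3: even sum, acc = 237+21 = 258
m=7,n=4: odd sum, acc = 258-4 = 254
m=7,n=5: even sum, acc = 254+35 = 289
m=7,n=6: odd sum, acc = 289-6 = 283
m=7,n=7: even sum, acc = 283+49 = 332
m=7,n=8: odd sum, acc = 332-8 = 324
m=7,n=9: even sum, acc = 324+63 = 387

387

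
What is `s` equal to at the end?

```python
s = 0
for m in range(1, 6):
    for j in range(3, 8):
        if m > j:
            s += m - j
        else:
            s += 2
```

48

m=1,j=3: not 1>3, s = 0+2 = 2
m=1,j=4: not 1>4, s = 2+2 = 4
m=1,j=5: not 1>5, s = 4+2 = 6
m=1,j=6: not 1>6, s = 6+2 = 8
m=1,j=7: not 1>7, s = 8+2 = 10
m=2,j=3: not 2>3, s = 10+2 = 12
m=2,j=4: not 2>4, s = 12+2 = 14
m=2,j=5: not 2>5, s = 14+2 = 16
m=2,j=6: not 2>6, s = 16+2 = 18
m=2,j=7: not 2>7, s = 18+2 = 20
m=3,j=3: not 3>3, s = 20+2 = 22
m=3,j=4: not 3>4, s = 22+2 = 24
m=3,j=5: not 3>5, s = 24+2 = 26
m=3,j=6: not 3>6, s = 26+2 = 28
m=3,j=7: not 3>7, s = 28+2 = 30
m=4,j=3: 4>3, s = 30+1 = 31
m=4,j=4: not 4>4, s = 31+2 = 33
m=4,j=5: not 4>5, s = 33+2 = 35
m=4,j=6: not 4>6, s = 35+2 = 37
m=4,j=7: not 4>7, s = 37+2 = 39
m=5,j=3: 5>3, s = 39+2 = 41
m=5,j=4: 5>4, s = 41+1 = 42
m=5,j=5: not 5>5, s = 42+2 = 44
m=5,j=6: not 5>6, s = 44+2 = 46
m=5,j=7: not 5>7, s = 46+2 = 48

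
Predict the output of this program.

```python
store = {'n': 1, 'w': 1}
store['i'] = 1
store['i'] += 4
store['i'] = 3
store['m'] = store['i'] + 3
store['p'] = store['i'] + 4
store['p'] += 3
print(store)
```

{'n': 1, 'w': 1, 'i': 3, 'm': 6, 'p': 10}

store['i'] = 1 → {'n': 1, 'w': 1, 'i': 1}
store['i'] = 1+4 = 5 → {'n': 1, 'w': 1, 'i': 5}
store['i'] = 3 → {'n': 1, 'w': 1, 'i': 3}
store['m'] = store['i']+3 = 6 → {'n': 1, 'w': 1, 'i': 3, 'm': 6}
store['p'] = store['i']+4 = 7 → {'n': 1, 'w': 1, 'i': 3, 'm': 6, 'p': 7}
store['p'] = 7+3 = 10 → {'n': 1, 'w': 1, 'i': 3, 'm': 6, 'p': 10}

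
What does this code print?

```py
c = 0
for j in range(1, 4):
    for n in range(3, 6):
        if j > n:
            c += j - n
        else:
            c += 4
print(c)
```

j=1,n=3: not 1>3, c = 0+4 = 4
j=1,n=4: not 1>4, c = 4+4 = 8
j=1,n=5: not 1>5, c = 8+4 = 12
j=2,n=3: not 2>3, c = 12+4 = 16
j=2,n=4: not 2>4, c = 16+4 = 20
j=2,n=5: not 2>5, c = 20+4 = 24
j=3,n=3: not 3>3, c = 24+4 = 28
j=3,n=4: not 3>4, c = 28+4 = 32
j=3,n=5: not 3>5, c = 32+4 = 36

36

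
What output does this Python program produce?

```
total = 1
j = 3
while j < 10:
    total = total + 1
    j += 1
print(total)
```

j=3: total = 1+1 = 2
j=4: total = 2+1 = 3
j=5: total = 3+1 = 4
j=6: total = 4+1 = 5
j=7: total = 5+1 = 6
j=8: total = 6+1 = 7
j=9: total = 7+1 = 8

8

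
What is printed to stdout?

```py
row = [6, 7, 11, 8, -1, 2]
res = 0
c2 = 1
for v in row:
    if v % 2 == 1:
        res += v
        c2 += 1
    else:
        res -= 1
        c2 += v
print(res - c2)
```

-6

v=6: not odd, res = 0-1 = -1; c2=7
v=7: odd, res = (-1)+7 = 6; c2=8
v=11: odd, res = 6+11 = 17; c2=9
v=8: not odd, res = 17-1 = 16; c2=17
v=-1: odd, res = 16+(-1) = 15; c2=18
v=2: not odd, res = 15-1 = 14; c2=20
res-c2 = 14-20 = -6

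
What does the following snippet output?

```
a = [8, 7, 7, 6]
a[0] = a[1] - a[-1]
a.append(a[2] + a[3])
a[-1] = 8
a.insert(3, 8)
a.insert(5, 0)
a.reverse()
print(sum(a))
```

a[0] = a[1]-a[-1] = 7-6 = 1 → [1, 7, 7, 6]
append a[2]+a[3] = 7+6 = 13 → [1, 7, 7, 6, 13]
a[-1] = 8 → [1, 7, 7, 6, 8]
insert 8 at 3 → [1, 7, 7, 8, 6, 8]
insert 0 at 5 → [1, 7, 7, 8, 6, 0, 8]
reverse → [8, 0, 6, 8, 7, 7, 1]
sum = 37

37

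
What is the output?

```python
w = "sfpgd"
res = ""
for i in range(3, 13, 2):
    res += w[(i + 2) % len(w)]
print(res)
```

i=3: add w[0]='s' → 's'
i=5: add w[2]='p' → 'sp'
i=7: add w[4]='d' → 'spd'
i=9: add w[1]='f' → 'spdf'
i=11: add w[3]='g' → 'spdfg'

spdfg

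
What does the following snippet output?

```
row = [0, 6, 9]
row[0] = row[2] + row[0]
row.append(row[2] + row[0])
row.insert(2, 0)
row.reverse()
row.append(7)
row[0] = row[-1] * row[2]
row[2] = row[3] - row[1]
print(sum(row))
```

row[0] = row[2]+row[0] = 9+0 = 9 → [9, 6, 9]
append row[2]+row[0] = 9+9 = 18 → [9, 6, 9, 18]
insert 0 at 2 → [9, 6, 0, 9, 18]
reverse → [18, 9, 0, 6, 9]
append 7 → [18, 9, 0, 6, 9, 7]
row[0] = row[-1]*row[2] = 7*0 = 0 → [0, 9, 0, 6, 9, 7]
row[2] = row[3]-row[1] = 6-9 = -3 → [0, 9, -3, 6, 9, 7]
sum = 28

28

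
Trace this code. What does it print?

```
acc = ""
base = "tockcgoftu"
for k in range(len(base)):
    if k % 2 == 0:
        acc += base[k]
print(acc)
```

tccot

k=0: add 't' → 't'
k=1: skip
k=2: add 'c' → 'tc'
k=3: skip
k=4: add 'c' → 'tcc'
k=5: skip
k=6: add 'o' → 'tcco'
k=7: skip
k=8: add 't' → 'tccot'
k=9: skip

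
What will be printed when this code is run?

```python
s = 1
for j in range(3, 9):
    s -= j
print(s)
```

-32

j=3: s = 1-3 = -2
j=4: s = (-2)-4 = -6
j=5: s = (-6)-5 = -11
j=6: s = (-11)-6 = -17
j=7: s = (-17)-7 = -24
j=8: s = (-24)-8 = -32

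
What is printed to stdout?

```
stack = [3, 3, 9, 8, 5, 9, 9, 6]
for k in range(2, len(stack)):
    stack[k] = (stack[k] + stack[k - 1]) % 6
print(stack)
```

[3, 3, 0, 2, 1, 4, 1, 1]

k=2: stack[2] = (9+3)%6 = 0 → [3, 3, 0, 8, 5, 9, 9, 6]
k=3: stack[3] = (8+0)%6 = 2 → [3, 3, 0, 2, 5, 9, 9, 6]
k=4: stack[4] = (5+2)%6 = 1 → [3, 3, 0, 2, 1, 9, 9, 6]
k=5: stack[5] = (9+1)%6 = 4 → [3, 3, 0, 2, 1, 4, 9, 6]
k=6: stack[6] = (9+4)%6 = 1 → [3, 3, 0, 2, 1, 4, 1, 6]
k=7: stack[7] = (6+1)%6 = 1 → [3, 3, 0, 2, 1, 4, 1, 1]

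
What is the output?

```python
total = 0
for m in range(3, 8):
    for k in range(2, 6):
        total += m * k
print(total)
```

350

m=3,k=2: total = 0+6 = 6
m=3,k=3: total = 6+9 = 15
m=3,k=4: total = 15+12 = 27
m=3,k=5: total = 27+15 = 42
m=4,k=2: total = 42+8 = 50
m=4,k=3: total = 50+12 = 62
m=4,k=4: total = 62+16 = 78
m=4,k=5: total = 78+20 = 98
m=5,k=2: total = 98+10 = 108
m=5,k=3: total = 108+15 = 123
m=5,k=4: total = 123+20 = 143
m=5,k=5: total = 143+25 = 168
m=6,k=2: total = 168+12 = 180
m=6,k=3: total = 180+18 = 198
m=6,k=4: total = 198+24 = 222
m=6,k=5: total = 222+30 = 252
m=7,k=2: total = 252+14 = 266
m=7,k=3: total = 266+21 = 287
m=7,k=4: total = 287+28 = 315
m=7,k=5: total = 315+35 = 350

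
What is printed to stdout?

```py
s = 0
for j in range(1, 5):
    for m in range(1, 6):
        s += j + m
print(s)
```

j=1,m=1: s = 0+2 = 2
j=1,m=2: s = 2+3 = 5
j=1,m=3: s = 5+4 = 9
j=1,m=4: s = 9+5 = 14
j=1,m=5: s = 14+6 = 20
j=2,m=1: s = 20+3 = 23
j=2,m=2: s = 23+4 = 27
j=2,m=3: s = 27+5 = 32
j=2,m=4: s = 32+6 = 38
j=2,m=5: s = 38+7 = 45
j=3,m=1: s = 45+4 = 49
j=3,m=2: s = 49+5 = 54
j=3,m=3: s = 54+6 = 60
j=3,m=4: s = 60+7 = 67
j=3,m=5: s = 67+8 = 75
j=4,m=1: s = 75+5 = 80
j=4,m=2: s = 80+6 = 86
j=4,m=3: s = 86+7 = 93
j=4,m=4: s = 93+8 = 101
j=4,m=5: s = 101+9 = 110

110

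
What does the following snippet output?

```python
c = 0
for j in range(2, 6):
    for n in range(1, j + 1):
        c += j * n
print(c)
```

139

j=2,n=1: c = 0+2 = 2
j=2,n=2: c = 2+4 = 6
j=3,n=1: c = 6+3 = 9
j=3,n=2: c = 9+6 = 15
j=3,n=3: c = 15+9 = 24
j=4,n=1: c = 24+4 = 28
j=4,n=2: c = 28+8 = 36
j=4,n=3: c = 36+12 = 48
j=4,n=4: c = 48+16 = 64
j=5,n=1: c = 64+5 = 69
j=5,n=2: c = 69+10 = 79
j=5,n=3: c = 79+15 = 94
j=5,n=4: c = 94+20 = 114
j=5,n=5: c = 114+25 = 139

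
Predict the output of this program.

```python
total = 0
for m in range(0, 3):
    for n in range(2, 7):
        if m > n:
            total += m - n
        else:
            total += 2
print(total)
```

m=0,n=2: not 0>2, total = 0+2 = 2
m=0,n=3: not 0>3, total = 2+2 = 4
m=0,n=4: not 0>4, total = 4+2 = 6
m=0,n=5: not 0>5, total = 6+2 = 8
m=0,n=6: not 0>6, total = 8+2 = 10
m=1,n=2: not 1>2, total = 10+2 = 12
m=1,n=3: not 1>3, total = 12+2 = 14
m=1,n=4: not 1>4, total = 14+2 = 16
m=1,n=5: not 1>5, total = 16+2 = 18
m=1,n=6: not 1>6, total = 18+2 = 20
m=2,n=2: not 2>2, total = 20+2 = 22
m=2,n=3: not 2>3, total = 22+2 = 24
m=2,n=4: not 2>4, total = 24+2 = 26
m=2,n=5: not 2>5, total = 26+2 = 28
m=2,n=6: not 2>6, total = 28+2 = 30

30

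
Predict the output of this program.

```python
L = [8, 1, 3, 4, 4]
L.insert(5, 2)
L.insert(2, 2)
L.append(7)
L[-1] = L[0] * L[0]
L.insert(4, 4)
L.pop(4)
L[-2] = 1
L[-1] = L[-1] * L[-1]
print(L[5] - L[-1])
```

insert 2 at 5 → [8, 1, 3, 4, 4, 2]
insert 2 at 2 → [8, 1, 2, 3, 4, 4, 2]
append 7 → [8, 1, 2, 3, 4, 4, 2, 7]
L[-1] = L[0]*L[0] = 8*8 = 64 → [8, 1, 2, 3, 4, 4, 2, 64]
insert 4 at 4 → [8, 1, 2, 3, 4, 4, 4, 2, 64]
pop(4) removes 4 → [8, 1, 2, 3, 4, 4, 2, 64]
L[-2] = 1 → [8, 1, 2, 3, 4, 4, 1, 64]
L[-1] = L[-1]*L[-1] = 64*64 = 4096 → [8, 1, 2, 3, 4, 4, 1, 4096]
L[5]-L[-1] = 4-4096 = -4092

-4092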